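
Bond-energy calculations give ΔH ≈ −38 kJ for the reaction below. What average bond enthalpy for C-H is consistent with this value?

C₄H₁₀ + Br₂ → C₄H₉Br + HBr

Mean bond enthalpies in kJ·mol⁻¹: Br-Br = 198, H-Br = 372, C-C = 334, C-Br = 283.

D(C-H) ≈ 419 kJ/mol

Let D be the C-H bond energy.
Σ(broken) = 1×198 + 3×334 + 10×D = 1200 + 10D
Σ(formed) = 1×283 + 3×334 + 9×D + 1×372 = 1657 + 9D
ΔH = Σ(broken) − Σ(formed) = (1200 + 10D) − (1657 + 9D) = −457 + D
Setting this equal to −38 kJ gives D = 419 kJ/mol.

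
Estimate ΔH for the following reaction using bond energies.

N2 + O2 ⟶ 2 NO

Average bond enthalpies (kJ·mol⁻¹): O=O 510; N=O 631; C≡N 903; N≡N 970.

Bonds broken (reactants):
  N≡N: 1 × 970 = 970
  O=O: 1 × 510 = 510
  Σ(broken) = 1480 kJ
Bonds formed (products):
  N=O: 2 × 631 = 1262
  Σ(formed) = 1262 kJ
ΔH = Σ(broken) − Σ(formed) = 1480 − 1262 = +218 kJ

ΔH ≈ +218 kJ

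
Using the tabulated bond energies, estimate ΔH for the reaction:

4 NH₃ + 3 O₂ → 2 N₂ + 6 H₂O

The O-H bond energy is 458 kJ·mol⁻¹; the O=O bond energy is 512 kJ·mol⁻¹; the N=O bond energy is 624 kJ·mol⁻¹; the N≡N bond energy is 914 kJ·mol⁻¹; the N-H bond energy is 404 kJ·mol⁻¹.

Bonds broken (reactants):
  N-H: 12 × 404 = 4848
  O=O: 3 × 512 = 1536
  Σ(broken) = 6384 kJ
Bonds formed (products):
  N≡N: 2 × 914 = 1828
  O-H: 12 × 458 = 5496
  Σ(formed) = 7324 kJ
ΔH = Σ(broken) − Σ(formed) = 6384 − 7324 = −940 kJ

ΔH ≈ −940 kJ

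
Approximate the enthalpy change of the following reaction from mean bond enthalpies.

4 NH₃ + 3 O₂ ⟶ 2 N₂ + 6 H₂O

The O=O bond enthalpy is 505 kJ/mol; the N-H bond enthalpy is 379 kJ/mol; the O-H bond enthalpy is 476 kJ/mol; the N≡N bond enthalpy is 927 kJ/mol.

Bonds broken (reactants):
  N-H: 12 × 379 = 4548
  O=O: 3 × 505 = 1515
  Σ(broken) = 6063 kJ
Bonds formed (products):
  N≡N: 2 × 927 = 1854
  O-H: 12 × 476 = 5712
  Σ(formed) = 7566 kJ
ΔH = Σ(broken) − Σ(formed) = 6063 − 7566 = −1503 kJ

ΔH ≈ −1503 kJ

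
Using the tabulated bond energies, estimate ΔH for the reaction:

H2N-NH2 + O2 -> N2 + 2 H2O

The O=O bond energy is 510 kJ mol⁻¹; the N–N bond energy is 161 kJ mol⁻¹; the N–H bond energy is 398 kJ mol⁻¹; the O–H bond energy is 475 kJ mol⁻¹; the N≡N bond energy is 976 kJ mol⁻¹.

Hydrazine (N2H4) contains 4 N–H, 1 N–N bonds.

ΔH ≈ −613 kJ

Bonds broken (reactants):
  N–H: 4 × 398 = 1592
  N–N: 1 × 161 = 161
  O=O: 1 × 510 = 510
  Σ(broken) = 2263 kJ
Bonds formed (products):
  N≡N: 1 × 976 = 976
  O–H: 4 × 475 = 1900
  Σ(formed) = 2876 kJ
ΔH = Σ(broken) − Σ(formed) = 2263 − 2876 = −613 kJ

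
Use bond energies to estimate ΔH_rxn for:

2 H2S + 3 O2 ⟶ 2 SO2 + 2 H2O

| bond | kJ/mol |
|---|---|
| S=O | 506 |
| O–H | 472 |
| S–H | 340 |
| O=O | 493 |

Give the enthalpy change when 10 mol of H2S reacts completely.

Bonds broken (reactants):
  O=O: 3 × 493 = 1479
  S–H: 4 × 340 = 1360
  Σ(broken) = 2839 kJ
Bonds formed (products):
  O–H: 4 × 472 = 1888
  S=O: 4 × 506 = 2024
  Σ(formed) = 3912 kJ
ΔH = Σ(broken) − Σ(formed) = 2839 − 3912 = −1073 kJ
For 5× the reaction as written: 5 × (−1073) = −5365 kJ

ΔH = −5365 kJ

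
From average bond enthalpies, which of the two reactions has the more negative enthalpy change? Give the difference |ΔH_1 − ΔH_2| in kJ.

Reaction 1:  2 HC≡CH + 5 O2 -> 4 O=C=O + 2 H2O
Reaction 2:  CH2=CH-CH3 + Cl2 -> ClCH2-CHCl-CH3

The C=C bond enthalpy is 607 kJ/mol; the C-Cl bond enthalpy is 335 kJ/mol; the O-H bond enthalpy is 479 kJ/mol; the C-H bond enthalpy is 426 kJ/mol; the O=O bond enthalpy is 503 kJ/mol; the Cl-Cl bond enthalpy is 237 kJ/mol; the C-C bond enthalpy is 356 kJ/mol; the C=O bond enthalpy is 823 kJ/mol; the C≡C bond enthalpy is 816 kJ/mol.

Reaction 1, by 2467 kJ

Reaction 1:
  Bonds broken (reactants):
    C≡C: 2 × 816 = 1632
    C-H: 4 × 426 = 1704
    O=O: 5 × 503 = 2515
    Σ(broken) = 5851 kJ
  Bonds formed (products):
    C=O: 8 × 823 = 6584
    O-H: 4 × 479 = 1916
    Σ(formed) = 8500 kJ
  ΔH_1 = 5851 − 8500 = −2649 kJ
Reaction 2:
  Bonds broken (reactants):
    C-C: 1 × 356 = 356
    C-H: 6 × 426 = 2556
    C=C: 1 × 607 = 607
    Cl-Cl: 1 × 237 = 237
    Σ(broken) = 3756 kJ
  Bonds formed (products):
    C-C: 2 × 356 = 712
    C-Cl: 2 × 335 = 670
    C-H: 6 × 426 = 2556
    Σ(formed) = 3938 kJ
  ΔH_2 = 3756 − 3938 = −182 kJ
ΔH_1 − ΔH_2 = −2467 kJ, so reaction 1 has the more negative ΔH; |ΔH_1 − ΔH_2| = 2467 kJ.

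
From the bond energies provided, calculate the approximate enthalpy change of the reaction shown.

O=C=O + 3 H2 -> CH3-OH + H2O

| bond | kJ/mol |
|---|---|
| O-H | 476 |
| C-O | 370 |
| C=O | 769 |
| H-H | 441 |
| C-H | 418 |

Bonds broken (reactants):
  C=O: 2 × 769 = 1538
  H-H: 3 × 441 = 1323
  Σ(broken) = 2861 kJ
Bonds formed (products):
  C-H: 3 × 418 = 1254
  C-O: 1 × 370 = 370
  O-H: 3 × 476 = 1428
  Σ(formed) = 3052 kJ
ΔH = Σ(broken) − Σ(formed) = 2861 − 3052 = −191 kJ

ΔH ≈ −191 kJ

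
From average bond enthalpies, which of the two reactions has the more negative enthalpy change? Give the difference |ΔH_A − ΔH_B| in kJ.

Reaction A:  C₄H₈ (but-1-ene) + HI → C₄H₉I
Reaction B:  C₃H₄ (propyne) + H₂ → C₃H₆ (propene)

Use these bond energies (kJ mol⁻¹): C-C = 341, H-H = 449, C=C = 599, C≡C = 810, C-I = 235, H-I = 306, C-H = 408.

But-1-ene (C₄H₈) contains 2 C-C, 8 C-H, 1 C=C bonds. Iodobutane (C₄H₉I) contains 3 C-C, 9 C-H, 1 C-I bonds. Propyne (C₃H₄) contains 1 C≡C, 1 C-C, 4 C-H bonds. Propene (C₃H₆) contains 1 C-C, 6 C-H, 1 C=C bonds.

Reaction A:
  Bonds broken (reactants):
    C-C: 2 × 341 = 682
    C-H: 8 × 408 = 3264
    C=C: 1 × 599 = 599
    H-I: 1 × 306 = 306
    Σ(broken) = 4851 kJ
  Bonds formed (products):
    C-C: 3 × 341 = 1023
    C-H: 9 × 408 = 3672
    C-I: 1 × 235 = 235
    Σ(formed) = 4930 kJ
  ΔH_A = 4851 − 4930 = −79 kJ
Reaction B:
  Bonds broken (reactants):
    C≡C: 1 × 810 = 810
    C-C: 1 × 341 = 341
    C-H: 4 × 408 = 1632
    H-H: 1 × 449 = 449
    Σ(broken) = 3232 kJ
  Bonds formed (products):
    C-C: 1 × 341 = 341
    C-H: 6 × 408 = 2448
    C=C: 1 × 599 = 599
    Σ(formed) = 3388 kJ
  ΔH_B = 3232 − 3388 = −156 kJ
ΔH_A − ΔH_B = +77 kJ, so reaction B has the more negative ΔH; |ΔH_A − ΔH_B| = 77 kJ.

Reaction B, by 77 kJ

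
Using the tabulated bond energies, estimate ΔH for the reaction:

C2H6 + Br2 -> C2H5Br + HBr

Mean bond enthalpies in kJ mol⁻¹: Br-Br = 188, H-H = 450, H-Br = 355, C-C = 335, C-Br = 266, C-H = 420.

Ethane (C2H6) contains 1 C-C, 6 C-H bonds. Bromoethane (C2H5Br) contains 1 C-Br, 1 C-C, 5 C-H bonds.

ΔH ≈ −13 kJ

Bonds broken (reactants):
  Br-Br: 1 × 188 = 188
  C-C: 1 × 335 = 335
  C-H: 6 × 420 = 2520
  Σ(broken) = 3043 kJ
Bonds formed (products):
  C-Br: 1 × 266 = 266
  C-C: 1 × 335 = 335
  C-H: 5 × 420 = 2100
  H-Br: 1 × 355 = 355
  Σ(formed) = 3056 kJ
ΔH = Σ(broken) − Σ(formed) = 3043 − 3056 = −13 kJ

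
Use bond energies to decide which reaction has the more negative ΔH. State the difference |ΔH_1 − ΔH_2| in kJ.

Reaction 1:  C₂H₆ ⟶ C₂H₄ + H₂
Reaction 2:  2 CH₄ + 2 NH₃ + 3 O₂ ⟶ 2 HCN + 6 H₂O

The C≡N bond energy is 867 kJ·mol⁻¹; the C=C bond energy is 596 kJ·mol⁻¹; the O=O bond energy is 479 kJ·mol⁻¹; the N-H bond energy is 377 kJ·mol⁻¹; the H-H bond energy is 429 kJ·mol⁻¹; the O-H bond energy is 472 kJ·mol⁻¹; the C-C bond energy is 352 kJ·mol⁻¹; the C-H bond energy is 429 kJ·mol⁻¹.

Reaction 2, by 1310 kJ

Reaction 1:
  Bonds broken (reactants):
    C-C: 1 × 352 = 352
    C-H: 6 × 429 = 2574
    Σ(broken) = 2926 kJ
  Bonds formed (products):
    C-H: 4 × 429 = 1716
    C=C: 1 × 596 = 596
    H-H: 1 × 429 = 429
    Σ(formed) = 2741 kJ
  ΔH_1 = 2926 − 2741 = +185 kJ
Reaction 2:
  Bonds broken (reactants):
    C-H: 8 × 429 = 3432
    N-H: 6 × 377 = 2262
    O=O: 3 × 479 = 1437
    Σ(broken) = 7131 kJ
  Bonds formed (products):
    C≡N: 2 × 867 = 1734
    C-H: 2 × 429 = 858
    O-H: 12 × 472 = 5664
    Σ(formed) = 8256 kJ
  ΔH_2 = 7131 − 8256 = −1125 kJ
ΔH_1 − ΔH_2 = +1310 kJ, so reaction 2 has the more negative ΔH; |ΔH_1 − ΔH_2| = 1310 kJ.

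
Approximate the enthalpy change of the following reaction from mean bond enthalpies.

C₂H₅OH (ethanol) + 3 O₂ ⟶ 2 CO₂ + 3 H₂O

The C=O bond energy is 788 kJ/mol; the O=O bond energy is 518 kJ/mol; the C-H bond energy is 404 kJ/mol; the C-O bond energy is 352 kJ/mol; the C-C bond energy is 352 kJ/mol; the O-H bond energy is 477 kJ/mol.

ΔH ≈ −1259 kJ

Bonds broken (reactants):
  C-C: 1 × 352 = 352
  C-H: 5 × 404 = 2020
  C-O: 1 × 352 = 352
  O-H: 1 × 477 = 477
  O=O: 3 × 518 = 1554
  Σ(broken) = 4755 kJ
Bonds formed (products):
  C=O: 4 × 788 = 3152
  O-H: 6 × 477 = 2862
  Σ(formed) = 6014 kJ
ΔH = Σ(broken) − Σ(formed) = 4755 − 6014 = −1259 kJ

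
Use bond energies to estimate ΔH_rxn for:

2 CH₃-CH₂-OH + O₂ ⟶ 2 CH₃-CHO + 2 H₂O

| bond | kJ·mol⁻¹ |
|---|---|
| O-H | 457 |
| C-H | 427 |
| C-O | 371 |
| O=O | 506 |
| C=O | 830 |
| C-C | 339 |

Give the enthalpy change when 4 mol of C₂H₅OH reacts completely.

ΔH = −944 kJ

Bonds broken (reactants):
  C-C: 2 × 339 = 678
  C-H: 10 × 427 = 4270
  C-O: 2 × 371 = 742
  O-H: 2 × 457 = 914
  O=O: 1 × 506 = 506
  Σ(broken) = 7110 kJ
Bonds formed (products):
  C-C: 2 × 339 = 678
  C-H: 8 × 427 = 3416
  C=O: 2 × 830 = 1660
  O-H: 4 × 457 = 1828
  Σ(formed) = 7582 kJ
ΔH = Σ(broken) − Σ(formed) = 7110 − 7582 = −472 kJ
For 2× the reaction as written: 2 × (−472) = −944 kJ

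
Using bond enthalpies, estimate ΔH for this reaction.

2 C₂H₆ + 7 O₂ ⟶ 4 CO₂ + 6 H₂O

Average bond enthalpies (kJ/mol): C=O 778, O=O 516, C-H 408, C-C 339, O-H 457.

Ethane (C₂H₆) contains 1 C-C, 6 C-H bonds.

ΔH ≈ −2522 kJ

Bonds broken (reactants):
  C-C: 2 × 339 = 678
  C-H: 12 × 408 = 4896
  O=O: 7 × 516 = 3612
  Σ(broken) = 9186 kJ
Bonds formed (products):
  C=O: 8 × 778 = 6224
  O-H: 12 × 457 = 5484
  Σ(formed) = 11708 kJ
ΔH = Σ(broken) − Σ(formed) = 9186 − 11708 = −2522 kJ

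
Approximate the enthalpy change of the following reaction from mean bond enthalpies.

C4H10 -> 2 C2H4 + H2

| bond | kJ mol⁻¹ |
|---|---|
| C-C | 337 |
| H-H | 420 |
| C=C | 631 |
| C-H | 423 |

Bonds broken (reactants):
  C-C: 3 × 337 = 1011
  C-H: 10 × 423 = 4230
  Σ(broken) = 5241 kJ
Bonds formed (products):
  C-H: 8 × 423 = 3384
  C=C: 2 × 631 = 1262
  H-H: 1 × 420 = 420
  Σ(formed) = 5066 kJ
ΔH = Σ(broken) − Σ(formed) = 5241 − 5066 = +175 kJ

ΔH ≈ +175 kJ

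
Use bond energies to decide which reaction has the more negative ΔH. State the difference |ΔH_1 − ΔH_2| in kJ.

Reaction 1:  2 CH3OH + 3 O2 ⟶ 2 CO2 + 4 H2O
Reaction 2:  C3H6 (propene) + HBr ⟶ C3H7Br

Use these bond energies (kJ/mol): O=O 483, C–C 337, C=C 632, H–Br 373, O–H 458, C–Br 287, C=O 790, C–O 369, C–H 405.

Reaction 1, by 1267 kJ

Reaction 1:
  Bonds broken (reactants):
    C–H: 6 × 405 = 2430
    C–O: 2 × 369 = 738
    O–H: 2 × 458 = 916
    O=O: 3 × 483 = 1449
    Σ(broken) = 5533 kJ
  Bonds formed (products):
    C=O: 4 × 790 = 3160
    O–H: 8 × 458 = 3664
    Σ(formed) = 6824 kJ
  ΔH_1 = 5533 − 6824 = −1291 kJ
Reaction 2:
  Bonds broken (reactants):
    C–C: 1 × 337 = 337
    C–H: 6 × 405 = 2430
    C=C: 1 × 632 = 632
    H–Br: 1 × 373 = 373
    Σ(broken) = 3772 kJ
  Bonds formed (products):
    C–Br: 1 × 287 = 287
    C–C: 2 × 337 = 674
    C–H: 7 × 405 = 2835
    Σ(formed) = 3796 kJ
  ΔH_2 = 3772 − 3796 = −24 kJ
ΔH_1 − ΔH_2 = −1267 kJ, so reaction 1 has the more negative ΔH; |ΔH_1 − ΔH_2| = 1267 kJ.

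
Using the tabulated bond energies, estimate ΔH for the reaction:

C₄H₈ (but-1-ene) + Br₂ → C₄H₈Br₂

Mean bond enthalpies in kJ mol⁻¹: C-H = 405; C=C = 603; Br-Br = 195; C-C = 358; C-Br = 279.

Bonds broken (reactants):
  Br-Br: 1 × 195 = 195
  C-C: 2 × 358 = 716
  C-H: 8 × 405 = 3240
  C=C: 1 × 603 = 603
  Σ(broken) = 4754 kJ
Bonds formed (products):
  C-Br: 2 × 279 = 558
  C-C: 3 × 358 = 1074
  C-H: 8 × 405 = 3240
  Σ(formed) = 4872 kJ
ΔH = Σ(broken) − Σ(formed) = 4754 − 4872 = −118 kJ

ΔH ≈ −118 kJ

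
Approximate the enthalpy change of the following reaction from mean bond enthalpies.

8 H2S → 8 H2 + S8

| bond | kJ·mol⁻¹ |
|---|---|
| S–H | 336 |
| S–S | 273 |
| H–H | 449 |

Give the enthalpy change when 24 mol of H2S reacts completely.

Bonds broken (reactants):
  S–H: 16 × 336 = 5376
  Σ(broken) = 5376 kJ
Bonds formed (products):
  H–H: 8 × 449 = 3592
  S–S: 8 × 273 = 2184
  Σ(formed) = 5776 kJ
ΔH = Σ(broken) − Σ(formed) = 5376 − 5776 = −400 kJ
For 3× the reaction as written: 3 × (−400) = −1200 kJ

ΔH = −1200 kJ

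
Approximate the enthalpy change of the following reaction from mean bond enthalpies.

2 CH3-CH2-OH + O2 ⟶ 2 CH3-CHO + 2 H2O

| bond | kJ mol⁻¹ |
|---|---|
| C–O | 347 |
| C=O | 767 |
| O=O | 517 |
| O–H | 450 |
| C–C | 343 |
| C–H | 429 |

Bonds broken (reactants):
  C–C: 2 × 343 = 686
  C–H: 10 × 429 = 4290
  C–O: 2 × 347 = 694
  O–H: 2 × 450 = 900
  O=O: 1 × 517 = 517
  Σ(broken) = 7087 kJ
Bonds formed (products):
  C–C: 2 × 343 = 686
  C–H: 8 × 429 = 3432
  C=O: 2 × 767 = 1534
  O–H: 4 × 450 = 1800
  Σ(formed) = 7452 kJ
ΔH = Σ(broken) − Σ(formed) = 7087 − 7452 = −365 kJ

ΔH ≈ −365 kJ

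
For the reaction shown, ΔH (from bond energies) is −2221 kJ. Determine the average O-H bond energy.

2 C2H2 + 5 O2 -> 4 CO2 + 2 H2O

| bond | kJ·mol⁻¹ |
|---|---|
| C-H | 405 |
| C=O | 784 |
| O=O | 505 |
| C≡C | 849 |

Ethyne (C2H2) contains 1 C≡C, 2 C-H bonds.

Let D be the O-H bond energy.
Σ(broken) = 2×849 + 4×405 + 5×505 = 5843
Σ(formed) = 8×784 + 4×D = 6272 + 4D
ΔH = Σ(broken) − Σ(formed) = (5843) − (6272 + 4D) = −429 − 4D
Setting this equal to −2221 kJ gives 4D = 1792, so D = 448 kJ/mol.

D(O-H) ≈ 448 kJ/mol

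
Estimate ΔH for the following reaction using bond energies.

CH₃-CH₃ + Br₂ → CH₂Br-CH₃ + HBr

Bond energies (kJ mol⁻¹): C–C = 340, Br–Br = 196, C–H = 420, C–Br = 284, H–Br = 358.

Bonds broken (reactants):
  Br–Br: 1 × 196 = 196
  C–C: 1 × 340 = 340
  C–H: 6 × 420 = 2520
  Σ(broken) = 3056 kJ
Bonds formed (products):
  C–Br: 1 × 284 = 284
  C–C: 1 × 340 = 340
  C–H: 5 × 420 = 2100
  H–Br: 1 × 358 = 358
  Σ(formed) = 3082 kJ
ΔH = Σ(broken) − Σ(formed) = 3056 − 3082 = −26 kJ

ΔH ≈ −26 kJ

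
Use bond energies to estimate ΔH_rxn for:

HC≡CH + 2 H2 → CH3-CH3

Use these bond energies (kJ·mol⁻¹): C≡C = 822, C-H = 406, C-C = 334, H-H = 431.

ΔH ≈ −274 kJ

Bonds broken (reactants):
  C≡C: 1 × 822 = 822
  C-H: 2 × 406 = 812
  H-H: 2 × 431 = 862
  Σ(broken) = 2496 kJ
Bonds formed (products):
  C-C: 1 × 334 = 334
  C-H: 6 × 406 = 2436
  Σ(formed) = 2770 kJ
ΔH = Σ(broken) − Σ(formed) = 2496 − 2770 = −274 kJ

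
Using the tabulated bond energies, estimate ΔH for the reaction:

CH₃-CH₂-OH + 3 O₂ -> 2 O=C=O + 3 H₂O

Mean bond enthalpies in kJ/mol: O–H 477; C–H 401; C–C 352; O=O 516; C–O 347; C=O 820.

ΔH ≈ −1413 kJ

Bonds broken (reactants):
  C–C: 1 × 352 = 352
  C–H: 5 × 401 = 2005
  C–O: 1 × 347 = 347
  O–H: 1 × 477 = 477
  O=O: 3 × 516 = 1548
  Σ(broken) = 4729 kJ
Bonds formed (products):
  C=O: 4 × 820 = 3280
  O–H: 6 × 477 = 2862
  Σ(formed) = 6142 kJ
ΔH = Σ(broken) − Σ(formed) = 4729 − 6142 = −1413 kJ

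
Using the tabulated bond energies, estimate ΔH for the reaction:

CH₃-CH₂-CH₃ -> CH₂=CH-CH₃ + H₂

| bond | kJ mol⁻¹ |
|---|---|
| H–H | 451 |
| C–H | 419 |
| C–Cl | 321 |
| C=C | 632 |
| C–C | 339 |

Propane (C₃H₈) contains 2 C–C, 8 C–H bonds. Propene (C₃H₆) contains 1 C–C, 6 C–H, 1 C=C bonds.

Bonds broken (reactants):
  C–C: 2 × 339 = 678
  C–H: 8 × 419 = 3352
  Σ(broken) = 4030 kJ
Bonds formed (products):
  C–C: 1 × 339 = 339
  C–H: 6 × 419 = 2514
  C=C: 1 × 632 = 632
  H–H: 1 × 451 = 451
  Σ(formed) = 3936 kJ
ΔH = Σ(broken) − Σ(formed) = 4030 − 3936 = +94 kJ

ΔH ≈ +94 kJ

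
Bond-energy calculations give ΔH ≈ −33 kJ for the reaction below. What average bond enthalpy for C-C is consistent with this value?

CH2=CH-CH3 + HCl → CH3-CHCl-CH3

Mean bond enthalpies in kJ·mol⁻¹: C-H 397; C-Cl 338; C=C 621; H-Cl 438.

D(C-C) ≈ 357 kJ/mol

Let D be the C-C bond energy.
Σ(broken) = 1×D + 6×397 + 1×621 + 1×438 = 3441 + D
Σ(formed) = 2×D + 1×338 + 7×397 = 3117 + 2D
ΔH = Σ(broken) − Σ(formed) = (3441 + D) − (3117 + 2D) = +324 − D
Setting this equal to −33 kJ gives D = 357 kJ/mol.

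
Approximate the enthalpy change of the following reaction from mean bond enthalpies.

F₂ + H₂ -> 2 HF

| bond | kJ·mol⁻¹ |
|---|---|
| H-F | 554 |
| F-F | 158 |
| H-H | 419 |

ΔH ≈ −531 kJ

Bonds broken (reactants):
  F-F: 1 × 158 = 158
  H-H: 1 × 419 = 419
  Σ(broken) = 577 kJ
Bonds formed (products):
  H-F: 2 × 554 = 1108
  Σ(formed) = 1108 kJ
ΔH = Σ(broken) − Σ(formed) = 577 − 1108 = −531 kJ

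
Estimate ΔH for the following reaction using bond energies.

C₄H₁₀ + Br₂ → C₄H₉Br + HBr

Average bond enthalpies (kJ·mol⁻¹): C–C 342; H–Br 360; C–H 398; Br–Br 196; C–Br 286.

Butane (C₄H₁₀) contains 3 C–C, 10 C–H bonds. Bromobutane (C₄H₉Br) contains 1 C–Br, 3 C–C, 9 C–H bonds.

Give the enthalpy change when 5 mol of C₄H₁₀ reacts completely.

Bonds broken (reactants):
  Br–Br: 1 × 196 = 196
  C–C: 3 × 342 = 1026
  C–H: 10 × 398 = 3980
  Σ(broken) = 5202 kJ
Bonds formed (products):
  C–Br: 1 × 286 = 286
  C–C: 3 × 342 = 1026
  C–H: 9 × 398 = 3582
  H–Br: 1 × 360 = 360
  Σ(formed) = 5254 kJ
ΔH = Σ(broken) − Σ(formed) = 5202 − 5254 = −52 kJ
For 5× the reaction as written: 5 × (−52) = −260 kJ

ΔH = −260 kJ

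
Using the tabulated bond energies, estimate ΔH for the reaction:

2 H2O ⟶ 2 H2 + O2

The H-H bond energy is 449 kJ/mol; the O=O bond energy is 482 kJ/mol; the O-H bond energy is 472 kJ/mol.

Bonds broken (reactants):
  O-H: 4 × 472 = 1888
  Σ(broken) = 1888 kJ
Bonds formed (products):
  H-H: 2 × 449 = 898
  O=O: 1 × 482 = 482
  Σ(formed) = 1380 kJ
ΔH = Σ(broken) − Σ(formed) = 1888 − 1380 = +508 kJ

ΔH ≈ +508 kJ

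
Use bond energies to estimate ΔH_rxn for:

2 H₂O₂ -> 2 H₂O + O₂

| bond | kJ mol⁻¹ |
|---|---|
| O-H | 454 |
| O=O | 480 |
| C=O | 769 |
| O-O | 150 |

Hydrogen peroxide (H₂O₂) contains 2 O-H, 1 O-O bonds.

Bonds broken (reactants):
  O-H: 4 × 454 = 1816
  O-O: 2 × 150 = 300
  Σ(broken) = 2116 kJ
Bonds formed (products):
  O-H: 4 × 454 = 1816
  O=O: 1 × 480 = 480
  Σ(formed) = 2296 kJ
ΔH = Σ(broken) − Σ(formed) = 2116 − 2296 = −180 kJ

ΔH ≈ −180 kJ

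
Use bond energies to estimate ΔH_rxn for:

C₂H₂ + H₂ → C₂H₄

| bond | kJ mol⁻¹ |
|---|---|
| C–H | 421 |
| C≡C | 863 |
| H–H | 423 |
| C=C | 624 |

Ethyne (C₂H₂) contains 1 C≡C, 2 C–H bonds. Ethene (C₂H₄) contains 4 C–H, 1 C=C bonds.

Bonds broken (reactants):
  C≡C: 1 × 863 = 863
  C–H: 2 × 421 = 842
  H–H: 1 × 423 = 423
  Σ(broken) = 2128 kJ
Bonds formed (products):
  C–H: 4 × 421 = 1684
  C=C: 1 × 624 = 624
  Σ(formed) = 2308 kJ
ΔH = Σ(broken) − Σ(formed) = 2128 − 2308 = −180 kJ

ΔH ≈ −180 kJ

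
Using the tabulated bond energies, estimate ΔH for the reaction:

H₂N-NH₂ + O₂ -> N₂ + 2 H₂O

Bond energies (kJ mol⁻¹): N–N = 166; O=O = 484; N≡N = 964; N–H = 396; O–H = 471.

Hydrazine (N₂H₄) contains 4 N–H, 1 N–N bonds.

ΔH ≈ −614 kJ

Bonds broken (reactants):
  N–H: 4 × 396 = 1584
  N–N: 1 × 166 = 166
  O=O: 1 × 484 = 484
  Σ(broken) = 2234 kJ
Bonds formed (products):
  N≡N: 1 × 964 = 964
  O–H: 4 × 471 = 1884
  Σ(formed) = 2848 kJ
ΔH = Σ(broken) − Σ(formed) = 2234 − 2848 = −614 kJ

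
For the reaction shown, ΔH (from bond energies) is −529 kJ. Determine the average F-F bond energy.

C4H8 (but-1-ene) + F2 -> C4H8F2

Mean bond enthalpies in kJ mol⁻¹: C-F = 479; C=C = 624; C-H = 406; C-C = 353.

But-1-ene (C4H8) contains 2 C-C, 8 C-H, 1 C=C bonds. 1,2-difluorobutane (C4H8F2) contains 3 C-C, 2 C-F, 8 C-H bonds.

D(F-F) ≈ 158 kJ/mol

Let D be the F-F bond energy.
Σ(broken) = 2×353 + 8×406 + 1×624 + 1×D = 4578 + D
Σ(formed) = 3×353 + 2×479 + 8×406 = 5265
ΔH = Σ(broken) − Σ(formed) = (4578 + D) − (5265) = −687 + D
Setting this equal to −529 kJ gives D = 158 kJ/mol.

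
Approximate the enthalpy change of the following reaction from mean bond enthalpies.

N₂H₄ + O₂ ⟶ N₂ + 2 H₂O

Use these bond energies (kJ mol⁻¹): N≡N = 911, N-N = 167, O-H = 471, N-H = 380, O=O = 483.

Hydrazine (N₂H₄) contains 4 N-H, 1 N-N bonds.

ΔH ≈ −625 kJ

Bonds broken (reactants):
  N-H: 4 × 380 = 1520
  N-N: 1 × 167 = 167
  O=O: 1 × 483 = 483
  Σ(broken) = 2170 kJ
Bonds formed (products):
  N≡N: 1 × 911 = 911
  O-H: 4 × 471 = 1884
  Σ(formed) = 2795 kJ
ΔH = Σ(broken) − Σ(formed) = 2170 − 2795 = −625 kJ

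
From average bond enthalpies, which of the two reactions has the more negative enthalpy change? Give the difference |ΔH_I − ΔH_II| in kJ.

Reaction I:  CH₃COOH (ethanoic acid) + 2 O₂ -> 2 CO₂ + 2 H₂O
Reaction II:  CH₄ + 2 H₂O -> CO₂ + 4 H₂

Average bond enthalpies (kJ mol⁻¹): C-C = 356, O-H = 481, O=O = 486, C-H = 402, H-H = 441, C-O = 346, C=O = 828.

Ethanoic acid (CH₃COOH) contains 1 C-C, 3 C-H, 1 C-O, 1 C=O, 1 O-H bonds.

Reaction I, by 1159 kJ

Reaction I:
  Bonds broken (reactants):
    C-C: 1 × 356 = 356
    C-H: 3 × 402 = 1206
    C-O: 1 × 346 = 346
    C=O: 1 × 828 = 828
    O-H: 1 × 481 = 481
    O=O: 2 × 486 = 972
    Σ(broken) = 4189 kJ
  Bonds formed (products):
    C=O: 4 × 828 = 3312
    O-H: 4 × 481 = 1924
    Σ(formed) = 5236 kJ
  ΔH_I = 4189 − 5236 = −1047 kJ
Reaction II:
  Bonds broken (reactants):
    C-H: 4 × 402 = 1608
    O-H: 4 × 481 = 1924
    Σ(broken) = 3532 kJ
  Bonds formed (products):
    C=O: 2 × 828 = 1656
    H-H: 4 × 441 = 1764
    Σ(formed) = 3420 kJ
  ΔH_II = 3532 − 3420 = +112 kJ
ΔH_I − ΔH_II = −1159 kJ, so reaction I has the more negative ΔH; |ΔH_I − ΔH_II| = 1159 kJ.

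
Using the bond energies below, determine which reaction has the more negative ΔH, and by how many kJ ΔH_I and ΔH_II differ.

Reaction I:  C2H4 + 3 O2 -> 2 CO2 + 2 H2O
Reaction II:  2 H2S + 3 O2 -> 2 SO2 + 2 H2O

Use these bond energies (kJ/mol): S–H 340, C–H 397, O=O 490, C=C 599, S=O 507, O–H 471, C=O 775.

Reaction I:
  Bonds broken (reactants):
    C–H: 4 × 397 = 1588
    C=C: 1 × 599 = 599
    O=O: 3 × 490 = 1470
    Σ(broken) = 3657 kJ
  Bonds formed (products):
    C=O: 4 × 775 = 3100
    O–H: 4 × 471 = 1884
    Σ(formed) = 4984 kJ
  ΔH_I = 3657 − 4984 = −1327 kJ
Reaction II:
  Bonds broken (reactants):
    O=O: 3 × 490 = 1470
    S–H: 4 × 340 = 1360
    Σ(broken) = 2830 kJ
  Bonds formed (products):
    O–H: 4 × 471 = 1884
    S=O: 4 × 507 = 2028
    Σ(formed) = 3912 kJ
  ΔH_II = 2830 − 3912 = −1082 kJ
ΔH_I − ΔH_II = −245 kJ, so reaction I has the more negative ΔH; |ΔH_I − ΔH_II| = 245 kJ.

Reaction I, by 245 kJ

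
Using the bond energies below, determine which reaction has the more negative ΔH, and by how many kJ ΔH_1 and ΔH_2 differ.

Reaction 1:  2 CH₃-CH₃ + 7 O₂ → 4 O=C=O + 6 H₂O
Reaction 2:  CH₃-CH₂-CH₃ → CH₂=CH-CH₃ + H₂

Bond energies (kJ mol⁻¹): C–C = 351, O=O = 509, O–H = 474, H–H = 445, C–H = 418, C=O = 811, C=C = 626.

Reaction 1, by 3011 kJ

Reaction 1:
  Bonds broken (reactants):
    C–C: 2 × 351 = 702
    C–H: 12 × 418 = 5016
    O=O: 7 × 509 = 3563
    Σ(broken) = 9281 kJ
  Bonds formed (products):
    C=O: 8 × 811 = 6488
    O–H: 12 × 474 = 5688
    Σ(formed) = 12176 kJ
  ΔH_1 = 9281 − 12176 = −2895 kJ
Reaction 2:
  Bonds broken (reactants):
    C–C: 2 × 351 = 702
    C–H: 8 × 418 = 3344
    Σ(broken) = 4046 kJ
  Bonds formed (products):
    C–C: 1 × 351 = 351
    C–H: 6 × 418 = 2508
    C=C: 1 × 626 = 626
    H–H: 1 × 445 = 445
    Σ(formed) = 3930 kJ
  ΔH_2 = 4046 − 3930 = +116 kJ
ΔH_1 − ΔH_2 = −3011 kJ, so reaction 1 has the more negative ΔH; |ΔH_1 − ΔH_2| = 3011 kJ.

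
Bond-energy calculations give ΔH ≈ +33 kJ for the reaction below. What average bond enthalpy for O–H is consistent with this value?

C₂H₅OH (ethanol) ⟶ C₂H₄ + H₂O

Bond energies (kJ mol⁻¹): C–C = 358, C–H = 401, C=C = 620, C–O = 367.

D(O–H) ≈ 473 kJ/mol

Let D be the O–H bond energy.
Σ(broken) = 1×358 + 5×401 + 1×367 + 1×D = 2730 + D
Σ(formed) = 4×401 + 1×620 + 2×D = 2224 + 2D
ΔH = Σ(broken) − Σ(formed) = (2730 + D) − (2224 + 2D) = +506 − D
Setting this equal to +33 kJ gives D = 473 kJ/mol.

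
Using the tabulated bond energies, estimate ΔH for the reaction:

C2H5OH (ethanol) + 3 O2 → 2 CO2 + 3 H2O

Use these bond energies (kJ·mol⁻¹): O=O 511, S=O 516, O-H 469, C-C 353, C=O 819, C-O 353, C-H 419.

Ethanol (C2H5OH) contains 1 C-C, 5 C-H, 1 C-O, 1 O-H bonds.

ΔH ≈ −1287 kJ

Bonds broken (reactants):
  C-C: 1 × 353 = 353
  C-H: 5 × 419 = 2095
  C-O: 1 × 353 = 353
  O-H: 1 × 469 = 469
  O=O: 3 × 511 = 1533
  Σ(broken) = 4803 kJ
Bonds formed (products):
  C=O: 4 × 819 = 3276
  O-H: 6 × 469 = 2814
  Σ(formed) = 6090 kJ
ΔH = Σ(broken) − Σ(formed) = 4803 − 6090 = −1287 kJ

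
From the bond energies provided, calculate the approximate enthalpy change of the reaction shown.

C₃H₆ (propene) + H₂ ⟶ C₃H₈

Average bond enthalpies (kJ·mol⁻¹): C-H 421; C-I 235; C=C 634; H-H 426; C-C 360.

Bonds broken (reactants):
  C-C: 1 × 360 = 360
  C-H: 6 × 421 = 2526
  C=C: 1 × 634 = 634
  H-H: 1 × 426 = 426
  Σ(broken) = 3946 kJ
Bonds formed (products):
  C-C: 2 × 360 = 720
  C-H: 8 × 421 = 3368
  Σ(formed) = 4088 kJ
ΔH = Σ(broken) − Σ(formed) = 3946 − 4088 = −142 kJ

ΔH ≈ −142 kJ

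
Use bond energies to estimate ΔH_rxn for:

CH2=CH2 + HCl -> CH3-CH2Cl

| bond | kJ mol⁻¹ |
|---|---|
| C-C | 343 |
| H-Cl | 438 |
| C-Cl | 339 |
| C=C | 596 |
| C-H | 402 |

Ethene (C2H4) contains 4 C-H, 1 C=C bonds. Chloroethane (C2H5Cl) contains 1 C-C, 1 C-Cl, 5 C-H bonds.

ΔH ≈ −50 kJ

Bonds broken (reactants):
  C-H: 4 × 402 = 1608
  C=C: 1 × 596 = 596
  H-Cl: 1 × 438 = 438
  Σ(broken) = 2642 kJ
Bonds formed (products):
  C-C: 1 × 343 = 343
  C-Cl: 1 × 339 = 339
  C-H: 5 × 402 = 2010
  Σ(formed) = 2692 kJ
ΔH = Σ(broken) − Σ(formed) = 2642 − 2692 = −50 kJ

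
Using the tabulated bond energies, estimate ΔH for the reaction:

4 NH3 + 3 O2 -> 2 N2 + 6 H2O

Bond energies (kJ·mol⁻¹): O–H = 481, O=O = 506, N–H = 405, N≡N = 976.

Bonds broken (reactants):
  N–H: 12 × 405 = 4860
  O=O: 3 × 506 = 1518
  Σ(broken) = 6378 kJ
Bonds formed (products):
  N≡N: 2 × 976 = 1952
  O–H: 12 × 481 = 5772
  Σ(formed) = 7724 kJ
ΔH = Σ(broken) − Σ(formed) = 6378 − 7724 = −1346 kJ

ΔH ≈ −1346 kJ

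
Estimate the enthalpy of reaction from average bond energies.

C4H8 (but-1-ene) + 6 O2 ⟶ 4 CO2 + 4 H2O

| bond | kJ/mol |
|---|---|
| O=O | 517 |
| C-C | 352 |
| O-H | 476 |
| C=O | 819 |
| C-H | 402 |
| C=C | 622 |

Bonds broken (reactants):
  C-C: 2 × 352 = 704
  C-H: 8 × 402 = 3216
  C=C: 1 × 622 = 622
  O=O: 6 × 517 = 3102
  Σ(broken) = 7644 kJ
Bonds formed (products):
  C=O: 8 × 819 = 6552
  O-H: 8 × 476 = 3808
  Σ(formed) = 10360 kJ
ΔH = Σ(broken) − Σ(formed) = 7644 − 10360 = −2716 kJ

ΔH ≈ −2716 kJ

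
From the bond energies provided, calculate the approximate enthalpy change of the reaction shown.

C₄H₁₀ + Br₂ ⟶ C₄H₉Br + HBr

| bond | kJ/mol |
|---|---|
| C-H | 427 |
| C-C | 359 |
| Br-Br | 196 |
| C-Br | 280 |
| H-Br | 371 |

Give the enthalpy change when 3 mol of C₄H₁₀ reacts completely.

ΔH = −84 kJ

Bonds broken (reactants):
  Br-Br: 1 × 196 = 196
  C-C: 3 × 359 = 1077
  C-H: 10 × 427 = 4270
  Σ(broken) = 5543 kJ
Bonds formed (products):
  C-Br: 1 × 280 = 280
  C-C: 3 × 359 = 1077
  C-H: 9 × 427 = 3843
  H-Br: 1 × 371 = 371
  Σ(formed) = 5571 kJ
ΔH = Σ(broken) − Σ(formed) = 5543 − 5571 = −28 kJ
For 3× the reaction as written: 3 × (−28) = −84 kJ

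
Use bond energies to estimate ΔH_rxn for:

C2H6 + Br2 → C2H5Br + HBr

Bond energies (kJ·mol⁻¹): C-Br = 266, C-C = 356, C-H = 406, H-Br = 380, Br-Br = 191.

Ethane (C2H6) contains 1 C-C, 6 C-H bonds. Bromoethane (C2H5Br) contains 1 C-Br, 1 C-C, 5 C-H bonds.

ΔH ≈ −49 kJ

Bonds broken (reactants):
  Br-Br: 1 × 191 = 191
  C-C: 1 × 356 = 356
  C-H: 6 × 406 = 2436
  Σ(broken) = 2983 kJ
Bonds formed (products):
  C-Br: 1 × 266 = 266
  C-C: 1 × 356 = 356
  C-H: 5 × 406 = 2030
  H-Br: 1 × 380 = 380
  Σ(formed) = 3032 kJ
ΔH = Σ(broken) − Σ(formed) = 2983 − 3032 = −49 kJ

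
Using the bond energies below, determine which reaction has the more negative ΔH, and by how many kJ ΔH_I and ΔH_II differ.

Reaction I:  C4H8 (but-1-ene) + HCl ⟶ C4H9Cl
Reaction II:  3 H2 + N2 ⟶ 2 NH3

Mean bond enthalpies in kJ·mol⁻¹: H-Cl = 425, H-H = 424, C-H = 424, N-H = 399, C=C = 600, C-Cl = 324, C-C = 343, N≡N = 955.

Reaction II, by 101 kJ

Reaction I:
  Bonds broken (reactants):
    C-C: 2 × 343 = 686
    C-H: 8 × 424 = 3392
    C=C: 1 × 600 = 600
    H-Cl: 1 × 425 = 425
    Σ(broken) = 5103 kJ
  Bonds formed (products):
    C-C: 3 × 343 = 1029
    C-Cl: 1 × 324 = 324
    C-H: 9 × 424 = 3816
    Σ(formed) = 5169 kJ
  ΔH_I = 5103 − 5169 = −66 kJ
Reaction II:
  Bonds broken (reactants):
    H-H: 3 × 424 = 1272
    N≡N: 1 × 955 = 955
    Σ(broken) = 2227 kJ
  Bonds formed (products):
    N-H: 6 × 399 = 2394
    Σ(formed) = 2394 kJ
  ΔH_II = 2227 − 2394 = −167 kJ
ΔH_I − ΔH_II = +101 kJ, so reaction II has the more negative ΔH; |ΔH_I − ΔH_II| = 101 kJ.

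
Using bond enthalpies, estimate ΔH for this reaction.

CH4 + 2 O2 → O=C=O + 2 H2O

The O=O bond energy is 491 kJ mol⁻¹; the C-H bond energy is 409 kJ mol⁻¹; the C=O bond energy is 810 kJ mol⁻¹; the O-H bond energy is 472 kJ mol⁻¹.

Bonds broken (reactants):
  C-H: 4 × 409 = 1636
  O=O: 2 × 491 = 982
  Σ(broken) = 2618 kJ
Bonds formed (products):
  C=O: 2 × 810 = 1620
  O-H: 4 × 472 = 1888
  Σ(formed) = 3508 kJ
ΔH = Σ(broken) − Σ(formed) = 2618 − 3508 = −890 kJ

ΔH ≈ −890 kJ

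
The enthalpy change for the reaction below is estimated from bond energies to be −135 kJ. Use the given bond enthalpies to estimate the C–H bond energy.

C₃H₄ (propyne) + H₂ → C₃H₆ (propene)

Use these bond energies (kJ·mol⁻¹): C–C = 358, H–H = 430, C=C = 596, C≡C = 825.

D(C–H) ≈ 397 kJ/mol

Let D be the C–H bond energy.
Σ(broken) = 1×825 + 1×358 + 4×D + 1×430 = 1613 + 4D
Σ(formed) = 1×358 + 6×D + 1×596 = 954 + 6D
ΔH = Σ(broken) − Σ(formed) = (1613 + 4D) − (954 + 6D) = +659 − 2D
Setting this equal to −135 kJ gives 2D = 794, so D = 397 kJ/mol.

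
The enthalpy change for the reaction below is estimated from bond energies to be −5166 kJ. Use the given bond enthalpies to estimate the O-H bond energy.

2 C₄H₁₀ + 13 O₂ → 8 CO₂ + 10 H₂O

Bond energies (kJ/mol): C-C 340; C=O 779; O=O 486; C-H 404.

Let D be the O-H bond energy.
Σ(broken) = 6×340 + 20×404 + 13×486 = 16438
Σ(formed) = 16×779 + 20×D = 12464 + 20D
ΔH = Σ(broken) − Σ(formed) = (16438) − (12464 + 20D) = +3974 − 20D
Setting this equal to −5166 kJ gives 20D = 9140, so D = 457 kJ/mol.

D(O-H) ≈ 457 kJ/mol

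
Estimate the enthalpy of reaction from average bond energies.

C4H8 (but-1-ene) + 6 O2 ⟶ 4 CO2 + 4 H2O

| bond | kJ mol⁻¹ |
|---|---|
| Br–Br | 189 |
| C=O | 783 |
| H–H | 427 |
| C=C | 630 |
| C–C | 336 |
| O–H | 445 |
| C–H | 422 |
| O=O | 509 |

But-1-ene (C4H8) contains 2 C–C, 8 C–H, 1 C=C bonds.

ΔH ≈ −2092 kJ

Bonds broken (reactants):
  C–C: 2 × 336 = 672
  C–H: 8 × 422 = 3376
  C=C: 1 × 630 = 630
  O=O: 6 × 509 = 3054
  Σ(broken) = 7732 kJ
Bonds formed (products):
  C=O: 8 × 783 = 6264
  O–H: 8 × 445 = 3560
  Σ(formed) = 9824 kJ
ΔH = Σ(broken) − Σ(formed) = 7732 − 9824 = −2092 kJ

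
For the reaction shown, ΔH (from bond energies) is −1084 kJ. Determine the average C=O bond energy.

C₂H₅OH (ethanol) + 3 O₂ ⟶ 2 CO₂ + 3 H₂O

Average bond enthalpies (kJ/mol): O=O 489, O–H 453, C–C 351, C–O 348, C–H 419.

D(C=O) ≈ 770 kJ/mol

Let D be the C=O bond energy.
Σ(broken) = 1×351 + 5×419 + 1×348 + 1×453 + 3×489 = 4714
Σ(formed) = 4×D + 6×453 = 2718 + 4D
ΔH = Σ(broken) − Σ(formed) = (4714) − (2718 + 4D) = +1996 − 4D
Setting this equal to −1084 kJ gives 4D = 3080, so D = 770 kJ/mol.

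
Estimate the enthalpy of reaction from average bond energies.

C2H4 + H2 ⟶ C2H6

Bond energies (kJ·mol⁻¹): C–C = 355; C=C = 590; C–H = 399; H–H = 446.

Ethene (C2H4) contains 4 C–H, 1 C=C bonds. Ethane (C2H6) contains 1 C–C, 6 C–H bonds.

Bonds broken (reactants):
  C–H: 4 × 399 = 1596
  C=C: 1 × 590 = 590
  H–H: 1 × 446 = 446
  Σ(broken) = 2632 kJ
Bonds formed (products):
  C–C: 1 × 355 = 355
  C–H: 6 × 399 = 2394
  Σ(formed) = 2749 kJ
ΔH = Σ(broken) − Σ(formed) = 2632 − 2749 = −117 kJ

ΔH ≈ −117 kJ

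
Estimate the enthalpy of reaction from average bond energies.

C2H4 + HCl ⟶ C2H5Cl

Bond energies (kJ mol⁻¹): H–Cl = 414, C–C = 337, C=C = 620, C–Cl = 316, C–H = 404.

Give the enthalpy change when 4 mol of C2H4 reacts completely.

Bonds broken (reactants):
  C–H: 4 × 404 = 1616
  C=C: 1 × 620 = 620
  H–Cl: 1 × 414 = 414
  Σ(broken) = 2650 kJ
Bonds formed (products):
  C–C: 1 × 337 = 337
  C–Cl: 1 × 316 = 316
  C–H: 5 × 404 = 2020
  Σ(formed) = 2673 kJ
ΔH = Σ(broken) − Σ(formed) = 2650 − 2673 = −23 kJ
For 4× the reaction as written: 4 × (−23) = −92 kJ

ΔH = −92 kJ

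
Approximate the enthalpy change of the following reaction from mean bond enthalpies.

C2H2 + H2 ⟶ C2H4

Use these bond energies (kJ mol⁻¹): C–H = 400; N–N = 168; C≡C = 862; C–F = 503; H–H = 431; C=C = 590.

ΔH ≈ −97 kJ

Bonds broken (reactants):
  C≡C: 1 × 862 = 862
  C–H: 2 × 400 = 800
  H–H: 1 × 431 = 431
  Σ(broken) = 2093 kJ
Bonds formed (products):
  C–H: 4 × 400 = 1600
  C=C: 1 × 590 = 590
  Σ(formed) = 2190 kJ
ΔH = Σ(broken) − Σ(formed) = 2093 − 2190 = −97 kJ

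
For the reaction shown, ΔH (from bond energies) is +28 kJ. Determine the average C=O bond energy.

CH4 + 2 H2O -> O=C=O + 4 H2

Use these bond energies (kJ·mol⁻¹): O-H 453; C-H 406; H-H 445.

Let D be the C=O bond energy.
Σ(broken) = 4×406 + 4×453 = 3436
Σ(formed) = 2×D + 4×445 = 1780 + 2D
ΔH = Σ(broken) − Σ(formed) = (3436) − (1780 + 2D) = +1656 − 2D
Setting this equal to +28 kJ gives 2D = 1628, so D = 814 kJ/mol.

D(C=O) ≈ 814 kJ/mol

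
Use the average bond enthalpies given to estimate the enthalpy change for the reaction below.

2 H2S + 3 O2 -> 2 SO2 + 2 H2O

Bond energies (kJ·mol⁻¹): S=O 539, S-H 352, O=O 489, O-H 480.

Bonds broken (reactants):
  O=O: 3 × 489 = 1467
  S-H: 4 × 352 = 1408
  Σ(broken) = 2875 kJ
Bonds formed (products):
  O-H: 4 × 480 = 1920
  S=O: 4 × 539 = 2156
  Σ(formed) = 4076 kJ
ΔH = Σ(broken) − Σ(formed) = 2875 − 4076 = −1201 kJ

ΔH ≈ −1201 kJ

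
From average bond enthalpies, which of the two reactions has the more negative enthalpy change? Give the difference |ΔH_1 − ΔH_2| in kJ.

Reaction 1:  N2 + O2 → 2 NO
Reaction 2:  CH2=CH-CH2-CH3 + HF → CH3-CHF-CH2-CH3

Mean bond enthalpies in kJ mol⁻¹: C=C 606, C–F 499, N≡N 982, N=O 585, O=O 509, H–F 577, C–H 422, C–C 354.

Reaction 2, by 413 kJ

Reaction 1:
  Bonds broken (reactants):
    N≡N: 1 × 982 = 982
    O=O: 1 × 509 = 509
    Σ(broken) = 1491 kJ
  Bonds formed (products):
    N=O: 2 × 585 = 1170
    Σ(formed) = 1170 kJ
  ΔH_1 = 1491 − 1170 = +321 kJ
Reaction 2:
  Bonds broken (reactants):
    C–C: 2 × 354 = 708
    C–H: 8 × 422 = 3376
    C=C: 1 × 606 = 606
    H–F: 1 × 577 = 577
    Σ(broken) = 5267 kJ
  Bonds formed (products):
    C–C: 3 × 354 = 1062
    C–F: 1 × 499 = 499
    C–H: 9 × 422 = 3798
    Σ(formed) = 5359 kJ
  ΔH_2 = 5267 − 5359 = −92 kJ
ΔH_1 − ΔH_2 = +413 kJ, so reaction 2 has the more negative ΔH; |ΔH_1 − ΔH_2| = 413 kJ.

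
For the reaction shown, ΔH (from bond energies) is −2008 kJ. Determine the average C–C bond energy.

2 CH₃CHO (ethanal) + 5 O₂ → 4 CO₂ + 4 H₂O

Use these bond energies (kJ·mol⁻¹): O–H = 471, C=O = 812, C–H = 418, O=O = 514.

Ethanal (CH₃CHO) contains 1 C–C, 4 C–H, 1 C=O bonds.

Let D be the C–C bond energy.
Σ(broken) = 2×D + 8×418 + 2×812 + 5×514 = 7538 + 2D
Σ(formed) = 8×812 + 8×471 = 10264
ΔH = Σ(broken) − Σ(formed) = (7538 + 2D) − (10264) = −2726 + 2D
Setting this equal to −2008 kJ gives 2D = 718, so D = 359 kJ/mol.

D(C–C) ≈ 359 kJ/mol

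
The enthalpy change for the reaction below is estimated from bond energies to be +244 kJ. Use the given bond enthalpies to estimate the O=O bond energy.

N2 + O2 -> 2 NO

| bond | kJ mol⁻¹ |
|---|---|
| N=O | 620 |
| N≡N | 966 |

Let D be the O=O bond energy.
Σ(broken) = 1×966 + 1×D = 966 + D
Σ(formed) = 2×620 = 1240
ΔH = Σ(broken) − Σ(formed) = (966 + D) − (1240) = −274 + D
Setting this equal to +244 kJ gives D = 518 kJ/mol.

D(O=O) ≈ 518 kJ/mol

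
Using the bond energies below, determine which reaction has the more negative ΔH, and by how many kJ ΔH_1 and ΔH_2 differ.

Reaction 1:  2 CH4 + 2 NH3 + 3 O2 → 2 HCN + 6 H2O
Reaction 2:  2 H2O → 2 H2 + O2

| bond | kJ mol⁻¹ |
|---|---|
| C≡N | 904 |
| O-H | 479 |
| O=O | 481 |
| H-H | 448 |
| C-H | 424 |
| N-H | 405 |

Reaction 1:
  Bonds broken (reactants):
    C-H: 8 × 424 = 3392
    N-H: 6 × 405 = 2430
    O=O: 3 × 481 = 1443
    Σ(broken) = 7265 kJ
  Bonds formed (products):
    C≡N: 2 × 904 = 1808
    C-H: 2 × 424 = 848
    O-H: 12 × 479 = 5748
    Σ(formed) = 8404 kJ
  ΔH_1 = 7265 − 8404 = −1139 kJ
Reaction 2:
  Bonds broken (reactants):
    O-H: 4 × 479 = 1916
    Σ(broken) = 1916 kJ
  Bonds formed (products):
    H-H: 2 × 448 = 896
    O=O: 1 × 481 = 481
    Σ(formed) = 1377 kJ
  ΔH_2 = 1916 − 1377 = +539 kJ
ΔH_1 − ΔH_2 = −1678 kJ, so reaction 1 has the more negative ΔH; |ΔH_1 − ΔH_2| = 1678 kJ.

Reaction 1, by 1678 kJ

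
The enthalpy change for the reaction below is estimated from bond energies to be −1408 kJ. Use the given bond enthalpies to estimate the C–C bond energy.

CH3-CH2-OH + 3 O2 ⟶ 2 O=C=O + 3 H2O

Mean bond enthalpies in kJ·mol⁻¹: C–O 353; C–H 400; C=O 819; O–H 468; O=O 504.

D(C–C) ≈ 343 kJ/mol

Let D be the C–C bond energy.
Σ(broken) = 1×D + 5×400 + 1×353 + 1×468 + 3×504 = 4333 + D
Σ(formed) = 4×819 + 6×468 = 6084
ΔH = Σ(broken) − Σ(formed) = (4333 + D) − (6084) = −1751 + D
Setting this equal to −1408 kJ gives D = 343 kJ/mol.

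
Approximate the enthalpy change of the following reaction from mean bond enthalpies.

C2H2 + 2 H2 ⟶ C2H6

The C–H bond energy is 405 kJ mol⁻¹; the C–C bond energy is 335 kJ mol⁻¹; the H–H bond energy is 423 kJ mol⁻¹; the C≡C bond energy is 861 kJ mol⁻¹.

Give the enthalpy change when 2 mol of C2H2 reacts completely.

ΔH = −496 kJ

Bonds broken (reactants):
  C≡C: 1 × 861 = 861
  C–H: 2 × 405 = 810
  H–H: 2 × 423 = 846
  Σ(broken) = 2517 kJ
Bonds formed (products):
  C–C: 1 × 335 = 335
  C–H: 6 × 405 = 2430
  Σ(formed) = 2765 kJ
ΔH = Σ(broken) − Σ(formed) = 2517 − 2765 = −248 kJ
For 2× the reaction as written: 2 × (−248) = −496 kJ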